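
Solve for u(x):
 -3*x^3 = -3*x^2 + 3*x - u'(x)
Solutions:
 u(x) = C1 + 3*x^4/4 - x^3 + 3*x^2/2


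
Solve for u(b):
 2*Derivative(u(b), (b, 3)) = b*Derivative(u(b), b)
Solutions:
 u(b) = C1 + Integral(C2*airyai(2^(2/3)*b/2) + C3*airybi(2^(2/3)*b/2), b)


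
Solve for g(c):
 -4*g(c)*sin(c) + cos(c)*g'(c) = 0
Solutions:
 g(c) = C1/cos(c)^4


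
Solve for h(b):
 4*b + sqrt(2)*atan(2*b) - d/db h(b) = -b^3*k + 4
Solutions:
 h(b) = C1 + b^4*k/4 + 2*b^2 - 4*b + sqrt(2)*(b*atan(2*b) - log(4*b^2 + 1)/4)


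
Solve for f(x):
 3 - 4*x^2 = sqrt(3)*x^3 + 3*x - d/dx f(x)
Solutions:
 f(x) = C1 + sqrt(3)*x^4/4 + 4*x^3/3 + 3*x^2/2 - 3*x


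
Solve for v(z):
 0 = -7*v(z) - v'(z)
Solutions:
 v(z) = C1*exp(-7*z)


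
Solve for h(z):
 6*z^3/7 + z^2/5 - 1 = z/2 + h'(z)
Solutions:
 h(z) = C1 + 3*z^4/14 + z^3/15 - z^2/4 - z


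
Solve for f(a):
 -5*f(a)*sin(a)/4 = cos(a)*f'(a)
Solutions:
 f(a) = C1*cos(a)^(5/4)


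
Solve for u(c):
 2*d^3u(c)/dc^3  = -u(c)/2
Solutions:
 u(c) = C3*exp(-2^(1/3)*c/2) + (C1*sin(2^(1/3)*sqrt(3)*c/4) + C2*cos(2^(1/3)*sqrt(3)*c/4))*exp(2^(1/3)*c/4)


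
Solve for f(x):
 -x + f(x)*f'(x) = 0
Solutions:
 f(x) = -sqrt(C1 + x^2)
 f(x) = sqrt(C1 + x^2)


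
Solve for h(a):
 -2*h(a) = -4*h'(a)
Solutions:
 h(a) = C1*exp(a/2)


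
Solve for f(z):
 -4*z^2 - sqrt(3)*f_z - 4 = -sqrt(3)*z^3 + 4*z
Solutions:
 f(z) = C1 + z^4/4 - 4*sqrt(3)*z^3/9 - 2*sqrt(3)*z^2/3 - 4*sqrt(3)*z/3


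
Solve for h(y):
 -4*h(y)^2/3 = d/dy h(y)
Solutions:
 h(y) = 3/(C1 + 4*y)


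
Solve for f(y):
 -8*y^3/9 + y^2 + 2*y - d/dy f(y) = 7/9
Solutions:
 f(y) = C1 - 2*y^4/9 + y^3/3 + y^2 - 7*y/9


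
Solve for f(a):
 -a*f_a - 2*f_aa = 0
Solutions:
 f(a) = C1 + C2*erf(a/2)


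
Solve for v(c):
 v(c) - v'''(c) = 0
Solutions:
 v(c) = C3*exp(c) + (C1*sin(sqrt(3)*c/2) + C2*cos(sqrt(3)*c/2))*exp(-c/2)


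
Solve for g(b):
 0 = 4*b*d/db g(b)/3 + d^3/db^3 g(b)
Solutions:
 g(b) = C1 + Integral(C2*airyai(-6^(2/3)*b/3) + C3*airybi(-6^(2/3)*b/3), b)


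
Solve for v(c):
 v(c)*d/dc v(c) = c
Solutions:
 v(c) = -sqrt(C1 + c^2)
 v(c) = sqrt(C1 + c^2)


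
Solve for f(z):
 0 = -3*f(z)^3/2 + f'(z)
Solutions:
 f(z) = -sqrt(-1/(C1 + 3*z))
 f(z) = sqrt(-1/(C1 + 3*z))


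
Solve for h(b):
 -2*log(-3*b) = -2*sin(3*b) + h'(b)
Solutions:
 h(b) = C1 - 2*b*log(-b) - 2*b*log(3) + 2*b - 2*cos(3*b)/3


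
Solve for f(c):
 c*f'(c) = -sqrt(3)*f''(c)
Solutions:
 f(c) = C1 + C2*erf(sqrt(2)*3^(3/4)*c/6)


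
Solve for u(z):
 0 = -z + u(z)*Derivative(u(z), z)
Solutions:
 u(z) = -sqrt(C1 + z^2)
 u(z) = sqrt(C1 + z^2)


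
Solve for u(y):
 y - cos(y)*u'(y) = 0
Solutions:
 u(y) = C1 + Integral(y/cos(y), y)


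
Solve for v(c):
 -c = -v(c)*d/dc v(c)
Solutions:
 v(c) = -sqrt(C1 + c^2)
 v(c) = sqrt(C1 + c^2)


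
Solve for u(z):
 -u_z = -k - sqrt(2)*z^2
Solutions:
 u(z) = C1 + k*z + sqrt(2)*z^3/3


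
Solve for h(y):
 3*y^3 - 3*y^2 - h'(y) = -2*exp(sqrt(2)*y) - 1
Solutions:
 h(y) = C1 + 3*y^4/4 - y^3 + y + sqrt(2)*exp(sqrt(2)*y)


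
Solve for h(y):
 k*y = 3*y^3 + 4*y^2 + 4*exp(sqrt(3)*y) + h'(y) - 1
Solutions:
 h(y) = C1 + k*y^2/2 - 3*y^4/4 - 4*y^3/3 + y - 4*sqrt(3)*exp(sqrt(3)*y)/3


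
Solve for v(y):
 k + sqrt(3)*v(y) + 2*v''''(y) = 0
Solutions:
 v(y) = -sqrt(3)*k/3 + (C1*sin(2^(1/4)*3^(1/8)*y/2) + C2*cos(2^(1/4)*3^(1/8)*y/2))*exp(-2^(1/4)*3^(1/8)*y/2) + (C3*sin(2^(1/4)*3^(1/8)*y/2) + C4*cos(2^(1/4)*3^(1/8)*y/2))*exp(2^(1/4)*3^(1/8)*y/2)


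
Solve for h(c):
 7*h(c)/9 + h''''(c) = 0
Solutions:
 h(c) = (C1*sin(sqrt(6)*7^(1/4)*c/6) + C2*cos(sqrt(6)*7^(1/4)*c/6))*exp(-sqrt(6)*7^(1/4)*c/6) + (C3*sin(sqrt(6)*7^(1/4)*c/6) + C4*cos(sqrt(6)*7^(1/4)*c/6))*exp(sqrt(6)*7^(1/4)*c/6)


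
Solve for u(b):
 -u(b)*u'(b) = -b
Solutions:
 u(b) = -sqrt(C1 + b^2)
 u(b) = sqrt(C1 + b^2)


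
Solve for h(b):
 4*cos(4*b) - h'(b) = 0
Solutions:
 h(b) = C1 + sin(4*b)


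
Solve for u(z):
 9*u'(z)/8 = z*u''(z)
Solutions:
 u(z) = C1 + C2*z^(17/8)


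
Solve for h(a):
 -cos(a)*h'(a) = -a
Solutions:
 h(a) = C1 + Integral(a/cos(a), a)


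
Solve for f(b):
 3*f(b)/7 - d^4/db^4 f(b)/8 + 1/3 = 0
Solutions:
 f(b) = C1*exp(-24^(1/4)*7^(3/4)*b/7) + C2*exp(24^(1/4)*7^(3/4)*b/7) + C3*sin(24^(1/4)*7^(3/4)*b/7) + C4*cos(24^(1/4)*7^(3/4)*b/7) - 7/9


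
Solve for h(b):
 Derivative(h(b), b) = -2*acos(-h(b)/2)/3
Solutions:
 Integral(1/acos(-_y/2), (_y, h(b))) = C1 - 2*b/3


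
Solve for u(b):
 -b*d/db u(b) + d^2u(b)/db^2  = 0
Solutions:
 u(b) = C1 + C2*erfi(sqrt(2)*b/2)


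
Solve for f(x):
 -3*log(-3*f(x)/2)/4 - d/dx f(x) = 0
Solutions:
 4*Integral(1/(log(-_y) - log(2) + log(3)), (_y, f(x)))/3 = C1 - x


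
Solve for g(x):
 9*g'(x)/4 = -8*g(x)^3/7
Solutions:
 g(x) = -3*sqrt(14)*sqrt(-1/(C1 - 32*x))/2
 g(x) = 3*sqrt(14)*sqrt(-1/(C1 - 32*x))/2


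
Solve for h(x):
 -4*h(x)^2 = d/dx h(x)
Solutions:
 h(x) = 1/(C1 + 4*x)


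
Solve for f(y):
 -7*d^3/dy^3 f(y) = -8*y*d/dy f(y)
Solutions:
 f(y) = C1 + Integral(C2*airyai(2*7^(2/3)*y/7) + C3*airybi(2*7^(2/3)*y/7), y)


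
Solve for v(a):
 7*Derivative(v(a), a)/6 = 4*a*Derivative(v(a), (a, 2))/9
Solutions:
 v(a) = C1 + C2*a^(29/8)


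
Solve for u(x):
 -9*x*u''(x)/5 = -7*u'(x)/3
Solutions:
 u(x) = C1 + C2*x^(62/27)


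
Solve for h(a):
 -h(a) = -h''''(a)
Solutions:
 h(a) = C1*exp(-a) + C2*exp(a) + C3*sin(a) + C4*cos(a)


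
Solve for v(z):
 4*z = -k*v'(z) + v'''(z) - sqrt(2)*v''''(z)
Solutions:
 v(z) = C1 + C2*exp(z*(sqrt(2)*(27*k + sqrt((27*k - 1)^2 - 1) - 1)^(1/3) - sqrt(6)*I*(27*k + sqrt((27*k - 1)^2 - 1) - 1)^(1/3) + 2*sqrt(2) - 8/((-sqrt(2) + sqrt(6)*I)*(27*k + sqrt((27*k - 1)^2 - 1) - 1)^(1/3)))/12) + C3*exp(z*(sqrt(2)*(27*k + sqrt((27*k - 1)^2 - 1) - 1)^(1/3) + sqrt(6)*I*(27*k + sqrt((27*k - 1)^2 - 1) - 1)^(1/3) + 2*sqrt(2) + 8/((sqrt(2) + sqrt(6)*I)*(27*k + sqrt((27*k - 1)^2 - 1) - 1)^(1/3)))/12) + C4*exp(sqrt(2)*z*(-(27*k + sqrt((27*k - 1)^2 - 1) - 1)^(1/3) + 1 - 1/(27*k + sqrt((27*k - 1)^2 - 1) - 1)^(1/3))/6) - 2*z^2/k


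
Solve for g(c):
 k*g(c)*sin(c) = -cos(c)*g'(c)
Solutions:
 g(c) = C1*exp(k*log(cos(c)))


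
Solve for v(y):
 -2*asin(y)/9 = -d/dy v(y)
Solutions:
 v(y) = C1 + 2*y*asin(y)/9 + 2*sqrt(1 - y^2)/9


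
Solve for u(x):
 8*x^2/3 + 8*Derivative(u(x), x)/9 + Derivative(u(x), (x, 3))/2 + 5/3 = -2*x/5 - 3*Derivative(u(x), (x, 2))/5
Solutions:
 u(x) = C1 - x^3 + 9*x^2/5 - 93*x/100 + (C2*sin(sqrt(319)*x/15) + C3*cos(sqrt(319)*x/15))*exp(-3*x/5)


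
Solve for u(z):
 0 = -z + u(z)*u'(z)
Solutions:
 u(z) = -sqrt(C1 + z^2)
 u(z) = sqrt(C1 + z^2)


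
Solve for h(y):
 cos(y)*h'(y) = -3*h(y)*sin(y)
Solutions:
 h(y) = C1*cos(y)^3


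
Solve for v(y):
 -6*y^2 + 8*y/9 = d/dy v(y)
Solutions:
 v(y) = C1 - 2*y^3 + 4*y^2/9


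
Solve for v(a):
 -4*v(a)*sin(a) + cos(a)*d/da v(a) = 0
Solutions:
 v(a) = C1/cos(a)^4


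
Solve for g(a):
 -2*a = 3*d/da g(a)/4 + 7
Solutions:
 g(a) = C1 - 4*a^2/3 - 28*a/3


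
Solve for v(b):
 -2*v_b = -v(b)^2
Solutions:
 v(b) = -2/(C1 + b)


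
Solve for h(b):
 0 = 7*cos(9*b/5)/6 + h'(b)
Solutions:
 h(b) = C1 - 35*sin(9*b/5)/54


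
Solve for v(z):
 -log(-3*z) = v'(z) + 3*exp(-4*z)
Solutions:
 v(z) = C1 - z*log(-z) + z*(1 - log(3)) + 3*exp(-4*z)/4


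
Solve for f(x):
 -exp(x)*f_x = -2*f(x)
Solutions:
 f(x) = C1*exp(-2*exp(-x))


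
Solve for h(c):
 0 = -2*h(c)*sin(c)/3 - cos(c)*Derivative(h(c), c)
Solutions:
 h(c) = C1*cos(c)^(2/3)


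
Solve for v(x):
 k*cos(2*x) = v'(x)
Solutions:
 v(x) = C1 + k*sin(2*x)/2


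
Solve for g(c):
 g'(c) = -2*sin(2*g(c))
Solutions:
 g(c) = pi - acos((-C1 - exp(8*c))/(C1 - exp(8*c)))/2
 g(c) = acos((-C1 - exp(8*c))/(C1 - exp(8*c)))/2


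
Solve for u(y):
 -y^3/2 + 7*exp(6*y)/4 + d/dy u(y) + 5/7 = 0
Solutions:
 u(y) = C1 + y^4/8 - 5*y/7 - 7*exp(6*y)/24


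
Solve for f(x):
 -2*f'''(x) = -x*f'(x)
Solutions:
 f(x) = C1 + Integral(C2*airyai(2^(2/3)*x/2) + C3*airybi(2^(2/3)*x/2), x)


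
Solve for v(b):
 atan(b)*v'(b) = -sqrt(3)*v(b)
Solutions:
 v(b) = C1*exp(-sqrt(3)*Integral(1/atan(b), b))


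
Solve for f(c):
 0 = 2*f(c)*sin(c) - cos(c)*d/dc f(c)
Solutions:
 f(c) = C1/cos(c)^2


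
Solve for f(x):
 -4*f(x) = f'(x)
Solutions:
 f(x) = C1*exp(-4*x)


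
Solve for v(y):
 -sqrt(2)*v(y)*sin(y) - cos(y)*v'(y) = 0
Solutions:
 v(y) = C1*cos(y)^(sqrt(2))


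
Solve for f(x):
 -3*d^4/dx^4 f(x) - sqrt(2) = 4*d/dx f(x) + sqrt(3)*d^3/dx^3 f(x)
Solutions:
 f(x) = C1 + C2*exp(x*(-2*sqrt(3) + (sqrt(3)/9 + 18 + sqrt(-3 + (sqrt(3) + 162)^2)/9)^(-1/3) + 3*(sqrt(3)/9 + 18 + sqrt(-3 + (sqrt(3) + 162)^2)/9)^(1/3))/18)*sin(sqrt(3)*x*(-3*(sqrt(3)/9 + 18 + sqrt(-4/27 + (2*sqrt(3)/9 + 36)^2)/2)^(1/3) + (sqrt(3)/9 + 18 + sqrt(-4/27 + (2*sqrt(3)/9 + 36)^2)/2)^(-1/3))/18) + C3*exp(x*(-2*sqrt(3) + (sqrt(3)/9 + 18 + sqrt(-3 + (sqrt(3) + 162)^2)/9)^(-1/3) + 3*(sqrt(3)/9 + 18 + sqrt(-3 + (sqrt(3) + 162)^2)/9)^(1/3))/18)*cos(sqrt(3)*x*(-3*(sqrt(3)/9 + 18 + sqrt(-4/27 + (2*sqrt(3)/9 + 36)^2)/2)^(1/3) + (sqrt(3)/9 + 18 + sqrt(-4/27 + (2*sqrt(3)/9 + 36)^2)/2)^(-1/3))/18) + C4*exp(-x*((sqrt(3)/9 + 18 + sqrt(-3 + (sqrt(3) + 162)^2)/9)^(-1/3) + sqrt(3) + 3*(sqrt(3)/9 + 18 + sqrt(-3 + (sqrt(3) + 162)^2)/9)^(1/3))/9) - sqrt(2)*x/4


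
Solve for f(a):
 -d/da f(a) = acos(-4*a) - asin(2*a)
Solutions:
 f(a) = C1 - a*acos(-4*a) + a*asin(2*a) - sqrt(1 - 16*a^2)/4 + sqrt(1 - 4*a^2)/2


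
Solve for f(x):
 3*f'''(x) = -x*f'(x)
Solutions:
 f(x) = C1 + Integral(C2*airyai(-3^(2/3)*x/3) + C3*airybi(-3^(2/3)*x/3), x)


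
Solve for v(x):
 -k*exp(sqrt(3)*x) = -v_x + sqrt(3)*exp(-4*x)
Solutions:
 v(x) = C1 + sqrt(3)*k*exp(sqrt(3)*x)/3 - sqrt(3)*exp(-4*x)/4


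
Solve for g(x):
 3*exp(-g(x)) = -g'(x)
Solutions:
 g(x) = log(C1 - 3*x)


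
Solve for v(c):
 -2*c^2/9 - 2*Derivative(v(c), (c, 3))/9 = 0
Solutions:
 v(c) = C1 + C2*c + C3*c^2 - c^5/60


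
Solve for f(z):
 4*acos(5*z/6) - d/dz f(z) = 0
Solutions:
 f(z) = C1 + 4*z*acos(5*z/6) - 4*sqrt(36 - 25*z^2)/5


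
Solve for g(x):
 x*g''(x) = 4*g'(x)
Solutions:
 g(x) = C1 + C2*x^5


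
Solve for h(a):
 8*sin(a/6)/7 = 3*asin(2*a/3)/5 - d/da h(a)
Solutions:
 h(a) = C1 + 3*a*asin(2*a/3)/5 + 3*sqrt(9 - 4*a^2)/10 + 48*cos(a/6)/7


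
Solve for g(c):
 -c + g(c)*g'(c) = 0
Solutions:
 g(c) = -sqrt(C1 + c^2)
 g(c) = sqrt(C1 + c^2)


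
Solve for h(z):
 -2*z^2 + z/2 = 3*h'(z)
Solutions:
 h(z) = C1 - 2*z^3/9 + z^2/12


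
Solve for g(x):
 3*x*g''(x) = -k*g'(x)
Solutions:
 g(x) = C1 + x^(1 - re(k)/3)*(C2*sin(log(x)*Abs(im(k))/3) + C3*cos(log(x)*im(k)/3))


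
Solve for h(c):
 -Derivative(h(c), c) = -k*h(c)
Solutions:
 h(c) = C1*exp(c*k)


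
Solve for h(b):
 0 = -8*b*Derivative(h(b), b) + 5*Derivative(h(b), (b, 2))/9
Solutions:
 h(b) = C1 + C2*erfi(6*sqrt(5)*b/5)


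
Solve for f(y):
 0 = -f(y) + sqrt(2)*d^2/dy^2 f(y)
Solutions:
 f(y) = C1*exp(-2^(3/4)*y/2) + C2*exp(2^(3/4)*y/2)


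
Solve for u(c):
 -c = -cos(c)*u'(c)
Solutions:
 u(c) = C1 + Integral(c/cos(c), c)


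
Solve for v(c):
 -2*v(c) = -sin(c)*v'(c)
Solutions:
 v(c) = C1*(cos(c) - 1)/(cos(c) + 1)


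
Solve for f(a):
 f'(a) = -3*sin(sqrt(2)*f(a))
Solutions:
 f(a) = sqrt(2)*(pi - acos((-exp(2*sqrt(2)*C1) - exp(6*sqrt(2)*a))/(exp(2*sqrt(2)*C1) - exp(6*sqrt(2)*a)))/2)
 f(a) = sqrt(2)*acos((-exp(2*sqrt(2)*C1) - exp(6*sqrt(2)*a))/(exp(2*sqrt(2)*C1) - exp(6*sqrt(2)*a)))/2


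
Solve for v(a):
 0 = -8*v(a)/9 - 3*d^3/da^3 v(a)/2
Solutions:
 v(a) = C3*exp(-2*2^(1/3)*a/3) + (C1*sin(2^(1/3)*sqrt(3)*a/3) + C2*cos(2^(1/3)*sqrt(3)*a/3))*exp(2^(1/3)*a/3)


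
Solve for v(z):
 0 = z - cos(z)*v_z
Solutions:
 v(z) = C1 + Integral(z/cos(z), z)


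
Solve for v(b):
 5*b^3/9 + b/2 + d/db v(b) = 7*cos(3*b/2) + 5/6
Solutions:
 v(b) = C1 - 5*b^4/36 - b^2/4 + 5*b/6 + 14*sin(3*b/2)/3


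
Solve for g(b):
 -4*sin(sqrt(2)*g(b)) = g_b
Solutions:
 g(b) = sqrt(2)*(pi - acos((-exp(2*sqrt(2)*C1) - exp(8*sqrt(2)*b))/(exp(2*sqrt(2)*C1) - exp(8*sqrt(2)*b)))/2)
 g(b) = sqrt(2)*acos((-exp(2*sqrt(2)*C1) - exp(8*sqrt(2)*b))/(exp(2*sqrt(2)*C1) - exp(8*sqrt(2)*b)))/2


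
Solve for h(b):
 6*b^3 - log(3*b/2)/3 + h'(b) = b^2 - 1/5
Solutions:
 h(b) = C1 - 3*b^4/2 + b^3/3 + b*log(b)/3 - 8*b/15 - b*log(2)/3 + b*log(3)/3


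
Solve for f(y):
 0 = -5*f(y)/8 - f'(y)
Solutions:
 f(y) = C1*exp(-5*y/8)


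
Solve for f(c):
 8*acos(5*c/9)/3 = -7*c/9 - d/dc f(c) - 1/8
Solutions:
 f(c) = C1 - 7*c^2/18 - 8*c*acos(5*c/9)/3 - c/8 + 8*sqrt(81 - 25*c^2)/15


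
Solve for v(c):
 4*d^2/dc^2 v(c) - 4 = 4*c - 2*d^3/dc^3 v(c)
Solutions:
 v(c) = C1 + C2*c + C3*exp(-2*c) + c^3/6 + c^2/4


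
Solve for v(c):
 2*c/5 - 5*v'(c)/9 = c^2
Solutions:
 v(c) = C1 - 3*c^3/5 + 9*c^2/25


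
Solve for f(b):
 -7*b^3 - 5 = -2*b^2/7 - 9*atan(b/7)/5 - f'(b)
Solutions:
 f(b) = C1 + 7*b^4/4 - 2*b^3/21 - 9*b*atan(b/7)/5 + 5*b + 63*log(b^2 + 49)/10


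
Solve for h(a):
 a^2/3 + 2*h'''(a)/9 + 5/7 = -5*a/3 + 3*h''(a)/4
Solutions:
 h(a) = C1 + C2*a + C3*exp(27*a/8) + a^4/27 + 302*a^3/729 + 38782*a^2/45927


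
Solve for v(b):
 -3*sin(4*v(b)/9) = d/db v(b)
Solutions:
 3*b + 9*log(cos(4*v(b)/9) - 1)/8 - 9*log(cos(4*v(b)/9) + 1)/8 = C1


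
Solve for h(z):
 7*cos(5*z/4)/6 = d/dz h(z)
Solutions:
 h(z) = C1 + 14*sin(5*z/4)/15


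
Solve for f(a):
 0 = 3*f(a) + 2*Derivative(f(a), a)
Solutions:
 f(a) = C1*exp(-3*a/2)


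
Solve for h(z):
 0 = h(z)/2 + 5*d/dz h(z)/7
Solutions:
 h(z) = C1*exp(-7*z/10)


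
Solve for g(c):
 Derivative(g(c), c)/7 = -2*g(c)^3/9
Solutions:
 g(c) = -3*sqrt(2)*sqrt(-1/(C1 - 14*c))/2
 g(c) = 3*sqrt(2)*sqrt(-1/(C1 - 14*c))/2


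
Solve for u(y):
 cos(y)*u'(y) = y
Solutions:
 u(y) = C1 + Integral(y/cos(y), y)


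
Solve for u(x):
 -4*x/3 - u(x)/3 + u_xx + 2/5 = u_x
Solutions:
 u(x) = C1*exp(x*(3 - sqrt(21))/6) + C2*exp(x*(3 + sqrt(21))/6) - 4*x + 66/5


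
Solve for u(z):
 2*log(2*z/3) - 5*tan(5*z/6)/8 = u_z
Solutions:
 u(z) = C1 + 2*z*log(z) - 2*z*log(3) - 2*z + 2*z*log(2) + 3*log(cos(5*z/6))/4


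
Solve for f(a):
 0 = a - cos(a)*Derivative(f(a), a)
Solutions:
 f(a) = C1 + Integral(a/cos(a), a)


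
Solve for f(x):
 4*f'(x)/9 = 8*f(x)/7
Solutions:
 f(x) = C1*exp(18*x/7)


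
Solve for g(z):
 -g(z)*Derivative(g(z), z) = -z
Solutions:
 g(z) = -sqrt(C1 + z^2)
 g(z) = sqrt(C1 + z^2)


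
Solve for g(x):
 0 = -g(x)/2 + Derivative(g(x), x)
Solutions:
 g(x) = C1*exp(x/2)


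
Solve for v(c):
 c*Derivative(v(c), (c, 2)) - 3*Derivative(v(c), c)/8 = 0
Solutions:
 v(c) = C1 + C2*c^(11/8)


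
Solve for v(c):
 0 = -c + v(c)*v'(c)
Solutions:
 v(c) = -sqrt(C1 + c^2)
 v(c) = sqrt(C1 + c^2)


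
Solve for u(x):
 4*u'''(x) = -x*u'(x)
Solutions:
 u(x) = C1 + Integral(C2*airyai(-2^(1/3)*x/2) + C3*airybi(-2^(1/3)*x/2), x)


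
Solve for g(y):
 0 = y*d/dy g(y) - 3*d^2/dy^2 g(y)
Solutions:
 g(y) = C1 + C2*erfi(sqrt(6)*y/6)


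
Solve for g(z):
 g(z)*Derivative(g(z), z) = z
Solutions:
 g(z) = -sqrt(C1 + z^2)
 g(z) = sqrt(C1 + z^2)


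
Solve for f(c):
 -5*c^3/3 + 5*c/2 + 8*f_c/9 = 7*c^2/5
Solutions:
 f(c) = C1 + 15*c^4/32 + 21*c^3/40 - 45*c^2/32


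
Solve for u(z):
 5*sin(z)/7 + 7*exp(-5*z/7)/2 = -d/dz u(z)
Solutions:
 u(z) = C1 + 5*cos(z)/7 + 49*exp(-5*z/7)/10


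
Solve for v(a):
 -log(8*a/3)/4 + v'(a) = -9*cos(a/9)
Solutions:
 v(a) = C1 + a*log(a)/4 - a*log(3) - a/4 + 3*a*log(6)/4 - 81*sin(a/9)


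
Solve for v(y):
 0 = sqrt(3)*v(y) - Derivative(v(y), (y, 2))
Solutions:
 v(y) = C1*exp(-3^(1/4)*y) + C2*exp(3^(1/4)*y)


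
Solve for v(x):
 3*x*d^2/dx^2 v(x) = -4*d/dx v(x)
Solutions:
 v(x) = C1 + C2/x^(1/3)


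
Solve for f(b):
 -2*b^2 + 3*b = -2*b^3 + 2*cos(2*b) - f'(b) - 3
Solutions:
 f(b) = C1 - b^4/2 + 2*b^3/3 - 3*b^2/2 - 3*b + sin(2*b)


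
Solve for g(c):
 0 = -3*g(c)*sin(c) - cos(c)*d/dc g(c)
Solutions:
 g(c) = C1*cos(c)^3


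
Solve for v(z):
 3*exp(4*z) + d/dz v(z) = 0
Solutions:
 v(z) = C1 - 3*exp(4*z)/4


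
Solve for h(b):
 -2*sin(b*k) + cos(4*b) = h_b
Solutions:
 h(b) = C1 + sin(4*b)/4 + 2*cos(b*k)/k


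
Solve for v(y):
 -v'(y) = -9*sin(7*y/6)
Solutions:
 v(y) = C1 - 54*cos(7*y/6)/7


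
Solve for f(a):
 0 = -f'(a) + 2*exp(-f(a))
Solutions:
 f(a) = log(C1 + 2*a)


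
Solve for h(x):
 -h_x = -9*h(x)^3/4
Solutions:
 h(x) = -sqrt(2)*sqrt(-1/(C1 + 9*x))
 h(x) = sqrt(2)*sqrt(-1/(C1 + 9*x))


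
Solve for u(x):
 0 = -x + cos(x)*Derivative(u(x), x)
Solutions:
 u(x) = C1 + Integral(x/cos(x), x)


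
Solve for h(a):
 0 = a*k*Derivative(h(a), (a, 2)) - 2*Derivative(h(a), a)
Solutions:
 h(a) = C1 + a^(((re(k) + 2)*re(k) + im(k)^2)/(re(k)^2 + im(k)^2))*(C2*sin(2*log(a)*Abs(im(k))/(re(k)^2 + im(k)^2)) + C3*cos(2*log(a)*im(k)/(re(k)^2 + im(k)^2)))


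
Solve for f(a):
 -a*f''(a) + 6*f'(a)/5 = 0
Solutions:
 f(a) = C1 + C2*a^(11/5)


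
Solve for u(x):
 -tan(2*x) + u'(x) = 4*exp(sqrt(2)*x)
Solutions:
 u(x) = C1 + 2*sqrt(2)*exp(sqrt(2)*x) - log(cos(2*x))/2


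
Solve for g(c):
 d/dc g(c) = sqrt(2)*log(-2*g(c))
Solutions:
 -sqrt(2)*Integral(1/(log(-_y) + log(2)), (_y, g(c)))/2 = C1 - c


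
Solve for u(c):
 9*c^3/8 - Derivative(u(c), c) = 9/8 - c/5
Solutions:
 u(c) = C1 + 9*c^4/32 + c^2/10 - 9*c/8


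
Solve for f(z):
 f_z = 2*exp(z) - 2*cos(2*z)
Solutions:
 f(z) = C1 + 2*exp(z) - sin(2*z)


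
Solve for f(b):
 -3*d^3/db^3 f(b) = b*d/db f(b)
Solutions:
 f(b) = C1 + Integral(C2*airyai(-3^(2/3)*b/3) + C3*airybi(-3^(2/3)*b/3), b)


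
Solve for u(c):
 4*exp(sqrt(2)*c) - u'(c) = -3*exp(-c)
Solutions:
 u(c) = C1 + 2*sqrt(2)*exp(sqrt(2)*c) - 3*exp(-c)


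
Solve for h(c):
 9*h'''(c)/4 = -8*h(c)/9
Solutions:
 h(c) = C3*exp(-2*6^(2/3)*c/9) + (C1*sin(2^(2/3)*3^(1/6)*c/3) + C2*cos(2^(2/3)*3^(1/6)*c/3))*exp(6^(2/3)*c/9)


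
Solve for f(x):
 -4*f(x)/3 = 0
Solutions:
 f(x) = 0


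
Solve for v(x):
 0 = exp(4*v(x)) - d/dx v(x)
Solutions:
 v(x) = log(-(-1/(C1 + 4*x))^(1/4))
 v(x) = log(-1/(C1 + 4*x))/4
 v(x) = log(-I*(-1/(C1 + 4*x))^(1/4))
 v(x) = log(I*(-1/(C1 + 4*x))^(1/4))


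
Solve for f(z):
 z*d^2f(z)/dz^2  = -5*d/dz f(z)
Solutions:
 f(z) = C1 + C2/z^4


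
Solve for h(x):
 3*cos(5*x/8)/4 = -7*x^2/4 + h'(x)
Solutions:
 h(x) = C1 + 7*x^3/12 + 6*sin(5*x/8)/5


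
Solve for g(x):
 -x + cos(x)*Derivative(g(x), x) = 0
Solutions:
 g(x) = C1 + Integral(x/cos(x), x)


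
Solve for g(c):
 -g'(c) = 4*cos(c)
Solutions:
 g(c) = C1 - 4*sin(c)


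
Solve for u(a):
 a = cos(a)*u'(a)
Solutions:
 u(a) = C1 + Integral(a/cos(a), a)


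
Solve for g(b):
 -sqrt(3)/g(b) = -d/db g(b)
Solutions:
 g(b) = -sqrt(C1 + 2*sqrt(3)*b)
 g(b) = sqrt(C1 + 2*sqrt(3)*b)


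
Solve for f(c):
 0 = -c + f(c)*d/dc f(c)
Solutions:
 f(c) = -sqrt(C1 + c^2)
 f(c) = sqrt(C1 + c^2)


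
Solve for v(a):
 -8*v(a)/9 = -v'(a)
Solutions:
 v(a) = C1*exp(8*a/9)


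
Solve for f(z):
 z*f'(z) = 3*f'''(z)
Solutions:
 f(z) = C1 + Integral(C2*airyai(3^(2/3)*z/3) + C3*airybi(3^(2/3)*z/3), z)


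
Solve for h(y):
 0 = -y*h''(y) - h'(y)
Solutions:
 h(y) = C1 + C2*log(y)


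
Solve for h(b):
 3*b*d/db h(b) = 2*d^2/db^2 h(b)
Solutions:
 h(b) = C1 + C2*erfi(sqrt(3)*b/2)


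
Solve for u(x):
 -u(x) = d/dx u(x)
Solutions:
 u(x) = C1*exp(-x)


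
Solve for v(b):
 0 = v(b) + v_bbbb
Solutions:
 v(b) = (C1*sin(sqrt(2)*b/2) + C2*cos(sqrt(2)*b/2))*exp(-sqrt(2)*b/2) + (C3*sin(sqrt(2)*b/2) + C4*cos(sqrt(2)*b/2))*exp(sqrt(2)*b/2)


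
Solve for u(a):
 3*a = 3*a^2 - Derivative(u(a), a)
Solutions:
 u(a) = C1 + a^3 - 3*a^2/2


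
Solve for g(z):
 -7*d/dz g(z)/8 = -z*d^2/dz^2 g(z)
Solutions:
 g(z) = C1 + C2*z^(15/8)


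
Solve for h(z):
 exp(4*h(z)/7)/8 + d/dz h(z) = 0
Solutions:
 h(z) = 7*log(-(1/(C1 + z))^(1/4)) + 7*log(14)/4
 h(z) = 7*log(1/(C1 + z))/4 + 7*log(14)/4
 h(z) = 7*log(-I*(1/(C1 + z))^(1/4)) + 7*log(14)/4
 h(z) = 7*log(I*(1/(C1 + z))^(1/4)) + 7*log(14)/4


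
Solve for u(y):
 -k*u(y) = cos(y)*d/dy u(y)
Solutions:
 u(y) = C1*exp(k*(log(sin(y) - 1) - log(sin(y) + 1))/2)


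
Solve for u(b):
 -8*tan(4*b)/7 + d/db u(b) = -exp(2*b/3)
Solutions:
 u(b) = C1 - 3*exp(2*b/3)/2 - 2*log(cos(4*b))/7


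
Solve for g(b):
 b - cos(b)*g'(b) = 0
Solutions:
 g(b) = C1 + Integral(b/cos(b), b)


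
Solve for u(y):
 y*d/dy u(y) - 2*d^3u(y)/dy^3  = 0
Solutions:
 u(y) = C1 + Integral(C2*airyai(2^(2/3)*y/2) + C3*airybi(2^(2/3)*y/2), y)


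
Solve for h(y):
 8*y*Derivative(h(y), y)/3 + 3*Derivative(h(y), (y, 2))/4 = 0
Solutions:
 h(y) = C1 + C2*erf(4*y/3)


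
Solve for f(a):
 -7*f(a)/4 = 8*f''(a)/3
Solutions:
 f(a) = C1*sin(sqrt(42)*a/8) + C2*cos(sqrt(42)*a/8)


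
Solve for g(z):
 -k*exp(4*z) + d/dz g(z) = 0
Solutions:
 g(z) = C1 + k*exp(4*z)/4


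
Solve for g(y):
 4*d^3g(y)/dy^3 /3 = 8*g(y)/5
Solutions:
 g(y) = C3*exp(5^(2/3)*6^(1/3)*y/5) + (C1*sin(2^(1/3)*3^(5/6)*5^(2/3)*y/10) + C2*cos(2^(1/3)*3^(5/6)*5^(2/3)*y/10))*exp(-5^(2/3)*6^(1/3)*y/10)


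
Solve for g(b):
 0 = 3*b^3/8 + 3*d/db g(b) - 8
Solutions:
 g(b) = C1 - b^4/32 + 8*b/3


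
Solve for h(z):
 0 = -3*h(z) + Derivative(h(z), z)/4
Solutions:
 h(z) = C1*exp(12*z)


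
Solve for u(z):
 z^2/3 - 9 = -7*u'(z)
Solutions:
 u(z) = C1 - z^3/63 + 9*z/7


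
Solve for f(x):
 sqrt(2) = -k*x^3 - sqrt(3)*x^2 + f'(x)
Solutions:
 f(x) = C1 + k*x^4/4 + sqrt(3)*x^3/3 + sqrt(2)*x


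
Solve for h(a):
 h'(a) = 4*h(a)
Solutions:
 h(a) = C1*exp(4*a)


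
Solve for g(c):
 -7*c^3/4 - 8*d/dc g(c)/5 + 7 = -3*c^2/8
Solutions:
 g(c) = C1 - 35*c^4/128 + 5*c^3/64 + 35*c/8


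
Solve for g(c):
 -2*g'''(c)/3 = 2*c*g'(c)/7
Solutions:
 g(c) = C1 + Integral(C2*airyai(-3^(1/3)*7^(2/3)*c/7) + C3*airybi(-3^(1/3)*7^(2/3)*c/7), c)


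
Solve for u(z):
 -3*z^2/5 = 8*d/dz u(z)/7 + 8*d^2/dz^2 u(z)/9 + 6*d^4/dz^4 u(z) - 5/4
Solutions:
 u(z) = C1 + C2*exp(-14^(1/3)*z*(-7^(1/3)*(243 + sqrt(59833))^(1/3) + 14*2^(1/3)/(243 + sqrt(59833))^(1/3))/126)*sin(14^(1/3)*sqrt(3)*z*(14*2^(1/3)/(243 + sqrt(59833))^(1/3) + 7^(1/3)*(243 + sqrt(59833))^(1/3))/126) + C3*exp(-14^(1/3)*z*(-7^(1/3)*(243 + sqrt(59833))^(1/3) + 14*2^(1/3)/(243 + sqrt(59833))^(1/3))/126)*cos(14^(1/3)*sqrt(3)*z*(14*2^(1/3)/(243 + sqrt(59833))^(1/3) + 7^(1/3)*(243 + sqrt(59833))^(1/3))/126) + C4*exp(14^(1/3)*z*(-7^(1/3)*(243 + sqrt(59833))^(1/3) + 14*2^(1/3)/(243 + sqrt(59833))^(1/3))/63) - 7*z^3/40 + 49*z^2/120 + 1981*z/4320


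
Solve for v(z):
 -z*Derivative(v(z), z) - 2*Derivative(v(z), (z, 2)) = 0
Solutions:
 v(z) = C1 + C2*erf(z/2)


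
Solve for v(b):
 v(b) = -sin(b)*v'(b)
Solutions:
 v(b) = C1*sqrt(cos(b) + 1)/sqrt(cos(b) - 1)


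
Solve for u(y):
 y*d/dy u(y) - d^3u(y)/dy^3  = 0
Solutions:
 u(y) = C1 + Integral(C2*airyai(y) + C3*airybi(y), y)


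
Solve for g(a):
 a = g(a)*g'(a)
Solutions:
 g(a) = -sqrt(C1 + a^2)
 g(a) = sqrt(C1 + a^2)


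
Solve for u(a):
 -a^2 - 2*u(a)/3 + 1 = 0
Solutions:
 u(a) = 3/2 - 3*a^2/2


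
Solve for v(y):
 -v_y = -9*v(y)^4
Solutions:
 v(y) = (-1/(C1 + 27*y))^(1/3)
 v(y) = (-1/(C1 + 9*y))^(1/3)*(-3^(2/3) - 3*3^(1/6)*I)/6
 v(y) = (-1/(C1 + 9*y))^(1/3)*(-3^(2/3) + 3*3^(1/6)*I)/6


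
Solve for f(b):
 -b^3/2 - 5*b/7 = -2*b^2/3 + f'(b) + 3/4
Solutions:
 f(b) = C1 - b^4/8 + 2*b^3/9 - 5*b^2/14 - 3*b/4


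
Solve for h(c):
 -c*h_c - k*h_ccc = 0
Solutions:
 h(c) = C1 + Integral(C2*airyai(c*(-1/k)^(1/3)) + C3*airybi(c*(-1/k)^(1/3)), c)


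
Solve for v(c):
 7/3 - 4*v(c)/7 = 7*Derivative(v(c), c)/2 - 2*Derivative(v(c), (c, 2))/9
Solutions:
 v(c) = C1*exp(3*c*(147 - sqrt(22505))/56) + C2*exp(3*c*(147 + sqrt(22505))/56) + 49/12


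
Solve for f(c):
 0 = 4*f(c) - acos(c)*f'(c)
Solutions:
 f(c) = C1*exp(4*Integral(1/acos(c), c))


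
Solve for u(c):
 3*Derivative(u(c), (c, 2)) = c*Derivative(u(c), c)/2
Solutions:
 u(c) = C1 + C2*erfi(sqrt(3)*c/6)


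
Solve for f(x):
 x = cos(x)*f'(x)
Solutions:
 f(x) = C1 + Integral(x/cos(x), x)


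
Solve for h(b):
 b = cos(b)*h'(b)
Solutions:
 h(b) = C1 + Integral(b/cos(b), b)


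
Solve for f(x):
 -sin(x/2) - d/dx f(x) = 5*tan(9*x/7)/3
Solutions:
 f(x) = C1 + 35*log(cos(9*x/7))/27 + 2*cos(x/2)


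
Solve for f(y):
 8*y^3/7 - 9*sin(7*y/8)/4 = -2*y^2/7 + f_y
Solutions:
 f(y) = C1 + 2*y^4/7 + 2*y^3/21 + 18*cos(7*y/8)/7


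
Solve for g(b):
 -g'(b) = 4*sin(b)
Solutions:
 g(b) = C1 + 4*cos(b)


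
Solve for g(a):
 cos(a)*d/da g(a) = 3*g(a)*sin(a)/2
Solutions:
 g(a) = C1/cos(a)^(3/2)


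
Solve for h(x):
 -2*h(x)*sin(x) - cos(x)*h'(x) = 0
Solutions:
 h(x) = C1*cos(x)^2


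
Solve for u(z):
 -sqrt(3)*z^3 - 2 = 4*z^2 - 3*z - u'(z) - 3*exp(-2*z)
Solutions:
 u(z) = C1 + sqrt(3)*z^4/4 + 4*z^3/3 - 3*z^2/2 + 2*z + 3*exp(-2*z)/2


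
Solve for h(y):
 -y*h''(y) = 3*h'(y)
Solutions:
 h(y) = C1 + C2/y^2


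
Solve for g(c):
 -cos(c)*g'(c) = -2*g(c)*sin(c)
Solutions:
 g(c) = C1/cos(c)^2


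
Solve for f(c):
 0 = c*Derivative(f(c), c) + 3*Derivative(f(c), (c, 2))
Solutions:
 f(c) = C1 + C2*erf(sqrt(6)*c/6)


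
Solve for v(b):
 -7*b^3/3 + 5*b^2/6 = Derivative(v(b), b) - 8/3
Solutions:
 v(b) = C1 - 7*b^4/12 + 5*b^3/18 + 8*b/3


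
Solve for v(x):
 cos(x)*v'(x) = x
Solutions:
 v(x) = C1 + Integral(x/cos(x), x)


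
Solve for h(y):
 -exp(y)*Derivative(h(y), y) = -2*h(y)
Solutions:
 h(y) = C1*exp(-2*exp(-y))


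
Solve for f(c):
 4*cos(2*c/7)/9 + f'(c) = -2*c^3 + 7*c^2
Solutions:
 f(c) = C1 - c^4/2 + 7*c^3/3 - 14*sin(2*c/7)/9


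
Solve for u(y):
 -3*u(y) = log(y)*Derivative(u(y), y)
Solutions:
 u(y) = C1*exp(-3*li(y))


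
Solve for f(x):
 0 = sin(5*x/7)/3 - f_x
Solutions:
 f(x) = C1 - 7*cos(5*x/7)/15


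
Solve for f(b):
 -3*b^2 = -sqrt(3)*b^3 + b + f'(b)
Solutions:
 f(b) = C1 + sqrt(3)*b^4/4 - b^3 - b^2/2


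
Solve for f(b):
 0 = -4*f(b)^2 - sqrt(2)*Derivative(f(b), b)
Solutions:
 f(b) = 1/(C1 + 2*sqrt(2)*b)


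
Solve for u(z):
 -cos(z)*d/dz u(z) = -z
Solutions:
 u(z) = C1 + Integral(z/cos(z), z)


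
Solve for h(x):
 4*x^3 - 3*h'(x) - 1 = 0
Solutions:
 h(x) = C1 + x^4/3 - x/3


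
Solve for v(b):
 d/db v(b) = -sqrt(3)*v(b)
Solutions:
 v(b) = C1*exp(-sqrt(3)*b)


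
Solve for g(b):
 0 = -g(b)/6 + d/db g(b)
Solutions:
 g(b) = C1*exp(b/6)


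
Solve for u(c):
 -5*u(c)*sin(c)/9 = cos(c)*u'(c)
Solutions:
 u(c) = C1*cos(c)^(5/9)


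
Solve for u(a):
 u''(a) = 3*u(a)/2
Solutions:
 u(a) = C1*exp(-sqrt(6)*a/2) + C2*exp(sqrt(6)*a/2)


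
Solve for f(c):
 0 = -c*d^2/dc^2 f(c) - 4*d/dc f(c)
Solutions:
 f(c) = C1 + C2/c^3


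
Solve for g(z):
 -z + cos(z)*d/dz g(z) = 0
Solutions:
 g(z) = C1 + Integral(z/cos(z), z)


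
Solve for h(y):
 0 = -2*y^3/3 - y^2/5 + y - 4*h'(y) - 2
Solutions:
 h(y) = C1 - y^4/24 - y^3/60 + y^2/8 - y/2


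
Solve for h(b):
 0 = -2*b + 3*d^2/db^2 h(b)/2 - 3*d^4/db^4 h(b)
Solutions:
 h(b) = C1 + C2*b + C3*exp(-sqrt(2)*b/2) + C4*exp(sqrt(2)*b/2) + 2*b^3/9


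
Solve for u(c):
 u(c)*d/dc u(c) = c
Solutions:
 u(c) = -sqrt(C1 + c^2)
 u(c) = sqrt(C1 + c^2)


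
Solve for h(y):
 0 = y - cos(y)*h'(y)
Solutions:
 h(y) = C1 + Integral(y/cos(y), y)


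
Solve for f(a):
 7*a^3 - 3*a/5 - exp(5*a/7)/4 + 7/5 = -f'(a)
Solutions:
 f(a) = C1 - 7*a^4/4 + 3*a^2/10 - 7*a/5 + 7*exp(5*a/7)/20


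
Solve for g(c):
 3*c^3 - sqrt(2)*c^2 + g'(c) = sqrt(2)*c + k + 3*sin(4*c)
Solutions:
 g(c) = C1 - 3*c^4/4 + sqrt(2)*c^3/3 + sqrt(2)*c^2/2 + c*k - 3*cos(4*c)/4


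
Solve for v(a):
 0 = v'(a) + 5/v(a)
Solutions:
 v(a) = -sqrt(C1 - 10*a)
 v(a) = sqrt(C1 - 10*a)


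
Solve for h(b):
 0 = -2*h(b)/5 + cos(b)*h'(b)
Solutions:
 h(b) = C1*(sin(b) + 1)^(1/5)/(sin(b) - 1)^(1/5)


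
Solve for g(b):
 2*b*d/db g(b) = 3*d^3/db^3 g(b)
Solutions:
 g(b) = C1 + Integral(C2*airyai(2^(1/3)*3^(2/3)*b/3) + C3*airybi(2^(1/3)*3^(2/3)*b/3), b)


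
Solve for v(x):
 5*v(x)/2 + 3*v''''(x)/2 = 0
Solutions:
 v(x) = (C1*sin(sqrt(2)*3^(3/4)*5^(1/4)*x/6) + C2*cos(sqrt(2)*3^(3/4)*5^(1/4)*x/6))*exp(-sqrt(2)*3^(3/4)*5^(1/4)*x/6) + (C3*sin(sqrt(2)*3^(3/4)*5^(1/4)*x/6) + C4*cos(sqrt(2)*3^(3/4)*5^(1/4)*x/6))*exp(sqrt(2)*3^(3/4)*5^(1/4)*x/6)


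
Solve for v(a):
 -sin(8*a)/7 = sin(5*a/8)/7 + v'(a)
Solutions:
 v(a) = C1 + 8*cos(5*a/8)/35 + cos(8*a)/56


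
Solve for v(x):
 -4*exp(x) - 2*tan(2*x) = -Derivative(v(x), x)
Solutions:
 v(x) = C1 + 4*exp(x) - log(cos(2*x))


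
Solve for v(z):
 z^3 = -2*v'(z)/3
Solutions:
 v(z) = C1 - 3*z^4/8


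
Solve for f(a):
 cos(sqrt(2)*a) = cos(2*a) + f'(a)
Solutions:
 f(a) = C1 - sin(2*a)/2 + sqrt(2)*sin(sqrt(2)*a)/2


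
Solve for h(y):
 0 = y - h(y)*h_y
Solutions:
 h(y) = -sqrt(C1 + y^2)
 h(y) = sqrt(C1 + y^2)


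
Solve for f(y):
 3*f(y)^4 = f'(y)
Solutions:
 f(y) = (-1/(C1 + 9*y))^(1/3)
 f(y) = (-1/(C1 + 3*y))^(1/3)*(-3^(2/3) - 3*3^(1/6)*I)/6
 f(y) = (-1/(C1 + 3*y))^(1/3)*(-3^(2/3) + 3*3^(1/6)*I)/6


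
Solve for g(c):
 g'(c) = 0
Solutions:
 g(c) = C1


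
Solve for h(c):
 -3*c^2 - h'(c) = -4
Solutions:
 h(c) = C1 - c^3 + 4*c


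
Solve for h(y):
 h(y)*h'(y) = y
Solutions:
 h(y) = -sqrt(C1 + y^2)
 h(y) = sqrt(C1 + y^2)


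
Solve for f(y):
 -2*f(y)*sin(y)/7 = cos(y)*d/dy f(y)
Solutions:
 f(y) = C1*cos(y)^(2/7)


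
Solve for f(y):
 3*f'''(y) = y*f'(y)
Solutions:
 f(y) = C1 + Integral(C2*airyai(3^(2/3)*y/3) + C3*airybi(3^(2/3)*y/3), y)


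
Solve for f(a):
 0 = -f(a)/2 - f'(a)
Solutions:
 f(a) = C1*exp(-a/2)


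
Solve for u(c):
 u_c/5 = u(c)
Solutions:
 u(c) = C1*exp(5*c)


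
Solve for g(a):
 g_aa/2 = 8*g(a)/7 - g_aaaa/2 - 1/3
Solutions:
 g(a) = C1*exp(-sqrt(14)*a*sqrt(-7 + sqrt(497))/14) + C2*exp(sqrt(14)*a*sqrt(-7 + sqrt(497))/14) + C3*sin(sqrt(14)*a*sqrt(7 + sqrt(497))/14) + C4*cos(sqrt(14)*a*sqrt(7 + sqrt(497))/14) + 7/24


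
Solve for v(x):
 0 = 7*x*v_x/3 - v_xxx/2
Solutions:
 v(x) = C1 + Integral(C2*airyai(14^(1/3)*3^(2/3)*x/3) + C3*airybi(14^(1/3)*3^(2/3)*x/3), x)


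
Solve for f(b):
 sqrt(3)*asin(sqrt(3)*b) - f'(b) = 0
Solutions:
 f(b) = C1 + sqrt(3)*(b*asin(sqrt(3)*b) + sqrt(3)*sqrt(1 - 3*b^2)/3)


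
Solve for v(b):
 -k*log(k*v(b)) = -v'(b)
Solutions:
 li(k*v(b))/k = C1 + b*k


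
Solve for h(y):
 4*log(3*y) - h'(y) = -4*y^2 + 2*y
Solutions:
 h(y) = C1 + 4*y^3/3 - y^2 + 4*y*log(y) - 4*y + y*log(81)


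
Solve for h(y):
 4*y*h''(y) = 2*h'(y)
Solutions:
 h(y) = C1 + C2*y^(3/2)


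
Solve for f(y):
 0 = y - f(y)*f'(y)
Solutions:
 f(y) = -sqrt(C1 + y^2)
 f(y) = sqrt(C1 + y^2)


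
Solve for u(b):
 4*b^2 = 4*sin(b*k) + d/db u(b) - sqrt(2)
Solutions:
 u(b) = C1 + 4*b^3/3 + sqrt(2)*b + 4*cos(b*k)/k


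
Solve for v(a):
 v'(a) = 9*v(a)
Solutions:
 v(a) = C1*exp(9*a)


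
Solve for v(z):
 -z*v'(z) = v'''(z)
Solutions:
 v(z) = C1 + Integral(C2*airyai(-z) + C3*airybi(-z), z)


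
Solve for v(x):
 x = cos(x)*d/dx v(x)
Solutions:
 v(x) = C1 + Integral(x/cos(x), x)


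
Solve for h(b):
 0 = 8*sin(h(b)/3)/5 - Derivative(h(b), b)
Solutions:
 -8*b/5 + 3*log(cos(h(b)/3) - 1)/2 - 3*log(cos(h(b)/3) + 1)/2 = C1


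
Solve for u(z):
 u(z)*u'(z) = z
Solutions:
 u(z) = -sqrt(C1 + z^2)
 u(z) = sqrt(C1 + z^2)


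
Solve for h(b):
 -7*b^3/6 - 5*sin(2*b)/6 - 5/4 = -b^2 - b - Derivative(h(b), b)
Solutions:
 h(b) = C1 + 7*b^4/24 - b^3/3 - b^2/2 + 5*b/4 - 5*cos(2*b)/12


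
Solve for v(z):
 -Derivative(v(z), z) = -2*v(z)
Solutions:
 v(z) = C1*exp(2*z)


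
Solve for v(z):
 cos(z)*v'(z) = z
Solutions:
 v(z) = C1 + Integral(z/cos(z), z)


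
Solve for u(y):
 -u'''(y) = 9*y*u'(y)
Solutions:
 u(y) = C1 + Integral(C2*airyai(-3^(2/3)*y) + C3*airybi(-3^(2/3)*y), y)


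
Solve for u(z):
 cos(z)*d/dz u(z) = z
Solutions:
 u(z) = C1 + Integral(z/cos(z), z)


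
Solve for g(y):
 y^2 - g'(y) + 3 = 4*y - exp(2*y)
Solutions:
 g(y) = C1 + y^3/3 - 2*y^2 + 3*y + exp(2*y)/2


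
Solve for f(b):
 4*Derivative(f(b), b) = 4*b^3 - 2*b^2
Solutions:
 f(b) = C1 + b^4/4 - b^3/6


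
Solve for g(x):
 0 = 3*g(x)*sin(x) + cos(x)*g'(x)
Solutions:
 g(x) = C1*cos(x)^3


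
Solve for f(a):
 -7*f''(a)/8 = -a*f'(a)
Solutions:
 f(a) = C1 + C2*erfi(2*sqrt(7)*a/7)


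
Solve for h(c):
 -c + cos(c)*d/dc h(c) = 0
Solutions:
 h(c) = C1 + Integral(c/cos(c), c)


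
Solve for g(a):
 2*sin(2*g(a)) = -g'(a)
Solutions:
 g(a) = pi - acos((-C1 - exp(8*a))/(C1 - exp(8*a)))/2
 g(a) = acos((-C1 - exp(8*a))/(C1 - exp(8*a)))/2


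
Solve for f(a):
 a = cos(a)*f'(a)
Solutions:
 f(a) = C1 + Integral(a/cos(a), a)


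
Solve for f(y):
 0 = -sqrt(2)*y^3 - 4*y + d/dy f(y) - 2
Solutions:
 f(y) = C1 + sqrt(2)*y^4/4 + 2*y^2 + 2*y


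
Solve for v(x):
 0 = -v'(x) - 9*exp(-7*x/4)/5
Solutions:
 v(x) = C1 + 36*exp(-7*x/4)/35


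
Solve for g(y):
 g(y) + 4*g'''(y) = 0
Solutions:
 g(y) = C3*exp(-2^(1/3)*y/2) + (C1*sin(2^(1/3)*sqrt(3)*y/4) + C2*cos(2^(1/3)*sqrt(3)*y/4))*exp(2^(1/3)*y/4)


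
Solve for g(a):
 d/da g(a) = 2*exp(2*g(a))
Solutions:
 g(a) = log(-sqrt(-1/(C1 + 2*a))) - log(2)/2
 g(a) = log(-1/(C1 + 2*a))/2 - log(2)/2


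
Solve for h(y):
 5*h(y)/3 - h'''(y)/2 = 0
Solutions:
 h(y) = C3*exp(10^(1/3)*3^(2/3)*y/3) + (C1*sin(10^(1/3)*3^(1/6)*y/2) + C2*cos(10^(1/3)*3^(1/6)*y/2))*exp(-10^(1/3)*3^(2/3)*y/6)


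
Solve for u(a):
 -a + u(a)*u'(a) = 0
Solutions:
 u(a) = -sqrt(C1 + a^2)
 u(a) = sqrt(C1 + a^2)


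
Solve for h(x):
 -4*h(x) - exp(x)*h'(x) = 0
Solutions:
 h(x) = C1*exp(4*exp(-x))


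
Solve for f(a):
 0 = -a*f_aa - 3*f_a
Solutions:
 f(a) = C1 + C2/a^2


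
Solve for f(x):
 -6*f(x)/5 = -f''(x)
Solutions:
 f(x) = C1*exp(-sqrt(30)*x/5) + C2*exp(sqrt(30)*x/5)


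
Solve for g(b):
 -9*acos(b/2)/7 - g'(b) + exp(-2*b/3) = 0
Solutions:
 g(b) = C1 - 9*b*acos(b/2)/7 + 9*sqrt(4 - b^2)/7 - 3*exp(-2*b/3)/2


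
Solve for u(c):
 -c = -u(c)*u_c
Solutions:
 u(c) = -sqrt(C1 + c^2)
 u(c) = sqrt(C1 + c^2)


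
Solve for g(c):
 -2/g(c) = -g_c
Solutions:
 g(c) = -sqrt(C1 + 4*c)
 g(c) = sqrt(C1 + 4*c)


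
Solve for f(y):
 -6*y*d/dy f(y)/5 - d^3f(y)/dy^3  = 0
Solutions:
 f(y) = C1 + Integral(C2*airyai(-5^(2/3)*6^(1/3)*y/5) + C3*airybi(-5^(2/3)*6^(1/3)*y/5), y)


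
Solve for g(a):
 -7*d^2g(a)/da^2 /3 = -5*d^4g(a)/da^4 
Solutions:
 g(a) = C1 + C2*a + C3*exp(-sqrt(105)*a/15) + C4*exp(sqrt(105)*a/15)


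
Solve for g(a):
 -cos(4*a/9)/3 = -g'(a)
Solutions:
 g(a) = C1 + 3*sin(4*a/9)/4


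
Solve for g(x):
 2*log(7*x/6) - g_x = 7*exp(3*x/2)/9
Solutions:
 g(x) = C1 + 2*x*log(x) + 2*x*(-log(6) - 1 + log(7)) - 14*exp(3*x/2)/27


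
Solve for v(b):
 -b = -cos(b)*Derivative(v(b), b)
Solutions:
 v(b) = C1 + Integral(b/cos(b), b)


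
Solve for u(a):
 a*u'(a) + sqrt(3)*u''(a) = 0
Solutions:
 u(a) = C1 + C2*erf(sqrt(2)*3^(3/4)*a/6)


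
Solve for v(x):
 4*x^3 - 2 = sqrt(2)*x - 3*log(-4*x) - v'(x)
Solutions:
 v(x) = C1 - x^4 + sqrt(2)*x^2/2 - 3*x*log(-x) + x*(5 - 6*log(2))


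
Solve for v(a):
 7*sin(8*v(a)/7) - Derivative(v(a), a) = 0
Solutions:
 -7*a + 7*log(cos(8*v(a)/7) - 1)/16 - 7*log(cos(8*v(a)/7) + 1)/16 = C1


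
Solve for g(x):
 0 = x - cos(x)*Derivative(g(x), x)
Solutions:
 g(x) = C1 + Integral(x/cos(x), x)


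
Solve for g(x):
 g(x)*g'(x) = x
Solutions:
 g(x) = -sqrt(C1 + x^2)
 g(x) = sqrt(C1 + x^2)


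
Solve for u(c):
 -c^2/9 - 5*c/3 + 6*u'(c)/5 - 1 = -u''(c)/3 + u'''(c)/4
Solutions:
 u(c) = C1 + C2*exp(2*c*(5 - sqrt(295))/15) + C3*exp(2*c*(5 + sqrt(295))/15) + 5*c^3/162 + 325*c^2/486 + 8755*c/17496


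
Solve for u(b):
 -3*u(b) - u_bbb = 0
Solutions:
 u(b) = C3*exp(-3^(1/3)*b) + (C1*sin(3^(5/6)*b/2) + C2*cos(3^(5/6)*b/2))*exp(3^(1/3)*b/2)


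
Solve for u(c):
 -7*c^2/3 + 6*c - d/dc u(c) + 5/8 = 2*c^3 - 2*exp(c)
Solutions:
 u(c) = C1 - c^4/2 - 7*c^3/9 + 3*c^2 + 5*c/8 + 2*exp(c)


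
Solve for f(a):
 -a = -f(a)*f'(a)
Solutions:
 f(a) = -sqrt(C1 + a^2)
 f(a) = sqrt(C1 + a^2)


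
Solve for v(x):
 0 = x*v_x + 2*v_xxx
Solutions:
 v(x) = C1 + Integral(C2*airyai(-2^(2/3)*x/2) + C3*airybi(-2^(2/3)*x/2), x)


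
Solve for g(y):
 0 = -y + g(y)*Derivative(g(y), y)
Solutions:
 g(y) = -sqrt(C1 + y^2)
 g(y) = sqrt(C1 + y^2)


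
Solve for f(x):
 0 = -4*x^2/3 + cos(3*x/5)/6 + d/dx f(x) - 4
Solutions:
 f(x) = C1 + 4*x^3/9 + 4*x - 5*sin(3*x/5)/18


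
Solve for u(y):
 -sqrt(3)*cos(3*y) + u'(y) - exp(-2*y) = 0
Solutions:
 u(y) = C1 + sqrt(3)*sin(3*y)/3 - exp(-2*y)/2


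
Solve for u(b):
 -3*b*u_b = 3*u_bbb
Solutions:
 u(b) = C1 + Integral(C2*airyai(-b) + C3*airybi(-b), b)


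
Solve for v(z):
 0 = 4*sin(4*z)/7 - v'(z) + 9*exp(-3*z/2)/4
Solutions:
 v(z) = C1 - cos(4*z)/7 - 3*exp(-3*z/2)/2


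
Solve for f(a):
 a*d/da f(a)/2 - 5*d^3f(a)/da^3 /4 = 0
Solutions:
 f(a) = C1 + Integral(C2*airyai(2^(1/3)*5^(2/3)*a/5) + C3*airybi(2^(1/3)*5^(2/3)*a/5), a)


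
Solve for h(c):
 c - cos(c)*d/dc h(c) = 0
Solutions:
 h(c) = C1 + Integral(c/cos(c), c)


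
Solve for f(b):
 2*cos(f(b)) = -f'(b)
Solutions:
 f(b) = pi - asin((C1 + exp(4*b))/(C1 - exp(4*b)))
 f(b) = asin((C1 + exp(4*b))/(C1 - exp(4*b)))


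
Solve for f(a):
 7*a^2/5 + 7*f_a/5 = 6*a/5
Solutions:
 f(a) = C1 - a^3/3 + 3*a^2/7


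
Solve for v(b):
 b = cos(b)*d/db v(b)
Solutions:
 v(b) = C1 + Integral(b/cos(b), b)


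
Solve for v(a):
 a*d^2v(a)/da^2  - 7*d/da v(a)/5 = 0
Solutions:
 v(a) = C1 + C2*a^(12/5)


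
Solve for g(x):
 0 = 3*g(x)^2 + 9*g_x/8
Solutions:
 g(x) = 3/(C1 + 8*x)


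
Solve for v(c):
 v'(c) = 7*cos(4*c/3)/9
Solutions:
 v(c) = C1 + 7*sin(4*c/3)/12


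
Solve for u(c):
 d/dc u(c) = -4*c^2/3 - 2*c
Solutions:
 u(c) = C1 - 4*c^3/9 - c^2


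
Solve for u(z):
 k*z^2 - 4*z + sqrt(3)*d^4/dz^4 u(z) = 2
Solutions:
 u(z) = C1 + C2*z + C3*z^2 + C4*z^3 - sqrt(3)*k*z^6/1080 + sqrt(3)*z^5/90 + sqrt(3)*z^4/36


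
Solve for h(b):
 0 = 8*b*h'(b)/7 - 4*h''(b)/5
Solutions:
 h(b) = C1 + C2*erfi(sqrt(35)*b/7)


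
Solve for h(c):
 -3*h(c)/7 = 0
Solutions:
 h(c) = 0


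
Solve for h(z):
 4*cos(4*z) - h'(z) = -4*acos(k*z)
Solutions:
 h(z) = C1 + 4*Piecewise((z*acos(k*z) - sqrt(-k^2*z^2 + 1)/k, Ne(k, 0)), (pi*z/2, True)) + sin(4*z)


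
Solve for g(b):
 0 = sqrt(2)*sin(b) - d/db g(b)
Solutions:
 g(b) = C1 - sqrt(2)*cos(b)


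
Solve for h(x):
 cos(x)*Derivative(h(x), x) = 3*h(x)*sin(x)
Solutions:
 h(x) = C1/cos(x)^3


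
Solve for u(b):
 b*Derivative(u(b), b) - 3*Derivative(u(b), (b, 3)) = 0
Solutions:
 u(b) = C1 + Integral(C2*airyai(3^(2/3)*b/3) + C3*airybi(3^(2/3)*b/3), b)


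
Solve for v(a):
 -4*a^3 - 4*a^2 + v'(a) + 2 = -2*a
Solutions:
 v(a) = C1 + a^4 + 4*a^3/3 - a^2 - 2*a


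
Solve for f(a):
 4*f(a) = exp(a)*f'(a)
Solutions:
 f(a) = C1*exp(-4*exp(-a))


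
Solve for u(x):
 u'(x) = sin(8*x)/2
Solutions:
 u(x) = C1 - cos(8*x)/16


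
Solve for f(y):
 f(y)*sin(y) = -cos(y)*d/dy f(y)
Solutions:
 f(y) = C1*cos(y)


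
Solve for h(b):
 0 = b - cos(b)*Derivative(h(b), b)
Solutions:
 h(b) = C1 + Integral(b/cos(b), b)
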